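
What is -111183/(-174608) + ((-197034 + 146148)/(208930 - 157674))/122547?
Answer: 29098393736757/45698325964144 ≈ 0.63675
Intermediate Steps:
-111183/(-174608) + ((-197034 + 146148)/(208930 - 157674))/122547 = -111183*(-1/174608) - 50886/51256*(1/122547) = 111183/174608 - 50886*1/51256*(1/122547) = 111183/174608 - 25443/25628*1/122547 = 111183/174608 - 8481/1046878172 = 29098393736757/45698325964144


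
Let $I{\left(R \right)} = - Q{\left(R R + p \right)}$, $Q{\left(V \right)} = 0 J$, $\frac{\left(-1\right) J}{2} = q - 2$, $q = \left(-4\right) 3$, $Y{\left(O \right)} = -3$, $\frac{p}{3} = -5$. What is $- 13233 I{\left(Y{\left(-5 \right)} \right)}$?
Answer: $0$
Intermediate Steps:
$p = -15$ ($p = 3 \left(-5\right) = -15$)
$q = -12$
$J = 28$ ($J = - 2 \left(-12 - 2\right) = \left(-2\right) \left(-14\right) = 28$)
$Q{\left(V \right)} = 0$ ($Q{\left(V \right)} = 0 \cdot 28 = 0$)
$I{\left(R \right)} = 0$ ($I{\left(R \right)} = \left(-1\right) 0 = 0$)
$- 13233 I{\left(Y{\left(-5 \right)} \right)} = \left(-13233\right) 0 = 0$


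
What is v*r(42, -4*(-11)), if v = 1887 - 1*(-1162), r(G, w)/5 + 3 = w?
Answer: 625045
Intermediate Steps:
r(G, w) = -15 + 5*w
v = 3049 (v = 1887 + 1162 = 3049)
v*r(42, -4*(-11)) = 3049*(-15 + 5*(-4*(-11))) = 3049*(-15 + 5*44) = 3049*(-15 + 220) = 3049*205 = 625045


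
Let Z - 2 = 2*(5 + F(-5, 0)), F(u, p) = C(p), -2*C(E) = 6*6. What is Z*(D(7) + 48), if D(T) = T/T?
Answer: -1176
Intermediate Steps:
C(E) = -18 (C(E) = -3*6 = -1/2*36 = -18)
D(T) = 1
F(u, p) = -18
Z = -24 (Z = 2 + 2*(5 - 18) = 2 + 2*(-13) = 2 - 26 = -24)
Z*(D(7) + 48) = -24*(1 + 48) = -24*49 = -1176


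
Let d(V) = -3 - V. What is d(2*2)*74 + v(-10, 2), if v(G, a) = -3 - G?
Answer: -511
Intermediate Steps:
d(2*2)*74 + v(-10, 2) = (-3 - 2*2)*74 + (-3 - 1*(-10)) = (-3 - 1*4)*74 + (-3 + 10) = (-3 - 4)*74 + 7 = -7*74 + 7 = -518 + 7 = -511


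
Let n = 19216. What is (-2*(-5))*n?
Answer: 192160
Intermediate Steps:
(-2*(-5))*n = -2*(-5)*19216 = 10*19216 = 192160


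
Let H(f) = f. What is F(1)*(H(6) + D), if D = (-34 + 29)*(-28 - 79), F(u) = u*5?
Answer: 2705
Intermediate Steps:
F(u) = 5*u
D = 535 (D = -5*(-107) = 535)
F(1)*(H(6) + D) = (5*1)*(6 + 535) = 5*541 = 2705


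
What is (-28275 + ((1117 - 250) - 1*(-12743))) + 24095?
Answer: 9430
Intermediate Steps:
(-28275 + ((1117 - 250) - 1*(-12743))) + 24095 = (-28275 + (867 + 12743)) + 24095 = (-28275 + 13610) + 24095 = -14665 + 24095 = 9430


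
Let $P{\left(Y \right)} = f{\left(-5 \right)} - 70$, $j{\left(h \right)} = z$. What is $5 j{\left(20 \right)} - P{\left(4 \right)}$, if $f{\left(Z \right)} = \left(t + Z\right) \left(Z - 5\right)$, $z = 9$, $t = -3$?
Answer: $35$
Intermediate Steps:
$j{\left(h \right)} = 9$
$f{\left(Z \right)} = \left(-5 + Z\right) \left(-3 + Z\right)$ ($f{\left(Z \right)} = \left(-3 + Z\right) \left(Z - 5\right) = \left(-3 + Z\right) \left(-5 + Z\right) = \left(-5 + Z\right) \left(-3 + Z\right)$)
$P{\left(Y \right)} = 10$ ($P{\left(Y \right)} = \left(15 + \left(-5\right)^{2} - -40\right) - 70 = \left(15 + 25 + 40\right) - 70 = 80 - 70 = 10$)
$5 j{\left(20 \right)} - P{\left(4 \right)} = 5 \cdot 9 - 10 = 45 - 10 = 35$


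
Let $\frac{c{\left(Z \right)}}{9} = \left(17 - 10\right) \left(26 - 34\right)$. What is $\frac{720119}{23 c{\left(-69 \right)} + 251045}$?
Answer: $\frac{720119}{239453} \approx 3.0074$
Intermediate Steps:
$c{\left(Z \right)} = -504$ ($c{\left(Z \right)} = 9 \left(17 - 10\right) \left(26 - 34\right) = 9 \cdot 7 \left(-8\right) = 9 \left(-56\right) = -504$)
$\frac{720119}{23 c{\left(-69 \right)} + 251045} = \frac{720119}{23 \left(-504\right) + 251045} = \frac{720119}{-11592 + 251045} = \frac{720119}{239453}$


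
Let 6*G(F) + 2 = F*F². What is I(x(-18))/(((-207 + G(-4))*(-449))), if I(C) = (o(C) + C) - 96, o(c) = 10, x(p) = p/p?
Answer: -85/97882 ≈ -0.00086839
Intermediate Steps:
x(p) = 1
G(F) = -⅓ + F³/6 (G(F) = -⅓ + (F*F²)/6 = -⅓ + F³/6)
I(C) = -86 + C (I(C) = (10 + C) - 96 = -86 + C)
I(x(-18))/(((-207 + G(-4))*(-449))) = (-86 + 1)/(((-207 + (-⅓ + (⅙)*(-4)³))*(-449))) = -85*(-1/(449*(-207 + (-⅓ + (⅙)*(-64))))) = -85*(-1/(449*(-207 + (-⅓ - 32/3)))) = -85*(-1/(449*(-207 - 11))) = -85/((-218*(-449))) = -85/97882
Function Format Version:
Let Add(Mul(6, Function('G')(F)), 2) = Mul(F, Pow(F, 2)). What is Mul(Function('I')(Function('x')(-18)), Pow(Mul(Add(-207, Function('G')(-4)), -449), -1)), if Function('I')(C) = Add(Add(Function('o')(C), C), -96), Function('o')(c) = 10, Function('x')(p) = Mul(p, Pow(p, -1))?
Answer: Rational(-85, 97882) ≈ -0.00086839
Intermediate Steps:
Function('x')(p) = 1
Function('G')(F) = Add(Rational(-1, 3), Mul(Rational(1, 6), Pow(F, 3))) (Function('G')(F) = Add(Rational(-1, 3), Mul(Rational(1, 6), Mul(F, Pow(F, 2)))) = Add(Rational(-1, 3), Mul(Rational(1, 6), Pow(F, 3))))
Function('I')(C) = Add(-86, C) (Function('I')(C) = Add(Add(10, C), -96) = Add(-86, C))
Mul(Function('I')(Function('x')(-18)), Pow(Mul(Add(-207, Function('G')(-4)), -449), -1)) = Mul(Add(-86, 1), Pow(Mul(Add(-207, Add(Rational(-1, 3), Mul(Rational(1, 6), Pow(-4, 3)))), -449), -1)) = Mul(-85, Pow(Mul(Add(-207, Add(Rational(-1, 3), Mul(Rational(1, 6), -64))), -449), -1)) = Mul(-85, Pow(Mul(Add(-207, Add(Rational(-1, 3), Rational(-32, 3))), -449), -1)) = Mul(-85, Pow(Mul(Add(-207, -11), -449), -1)) = Mul(-85, Pow(Mul(-218, -449), -1)) = Mul(-85, Pow(97882, -1)) = Mul(-85, Rational(1, 97882)) = Rational(-85, 97882)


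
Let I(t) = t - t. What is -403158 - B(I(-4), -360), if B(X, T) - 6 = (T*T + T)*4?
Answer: -920124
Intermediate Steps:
I(t) = 0
B(X, T) = 6 + 4*T + 4*T² (B(X, T) = 6 + (T*T + T)*4 = 6 + (T² + T)*4 = 6 + (T + T²)*4 = 6 + (4*T + 4*T²) = 6 + 4*T + 4*T²)
-403158 - B(I(-4), -360) = -403158 - (6 + 4*(-360) + 4*(-360)²) = -403158 - (6 - 1440 + 4*129600) = -403158 - (6 - 1440 + 518400) = -403158 - 1*516966 = -403158 - 516966 = -920124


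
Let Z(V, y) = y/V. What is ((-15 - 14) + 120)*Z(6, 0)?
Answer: 0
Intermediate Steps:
((-15 - 14) + 120)*Z(6, 0) = ((-15 - 14) + 120)*(0/6) = (-29 + 120)*(0*(⅙)) = 91*0 = 0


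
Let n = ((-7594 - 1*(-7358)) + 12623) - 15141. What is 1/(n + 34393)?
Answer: 1/31639 ≈ 3.1607e-5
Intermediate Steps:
n = -2754 (n = ((-7594 + 7358) + 12623) - 15141 = (-236 + 12623) - 15141 = 12387 - 15141 = -2754)
1/(n + 34393) = 1/(-2754 + 34393) = 1/31639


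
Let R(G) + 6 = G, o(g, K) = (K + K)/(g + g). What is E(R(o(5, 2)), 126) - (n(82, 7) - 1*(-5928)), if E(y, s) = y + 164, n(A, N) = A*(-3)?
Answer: -27618/5 ≈ -5523.6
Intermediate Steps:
o(g, K) = K/g (o(g, K) = (2*K)/((2*g)) = (2*K)*(1/(2*g)) = K/g)
R(G) = -6 + G
n(A, N) = -3*A
E(y, s) = 164 + y
E(R(o(5, 2)), 126) - (n(82, 7) - 1*(-5928)) = (164 + (-6 + 2/5)) - (-3*82 - 1*(-5928)) = (164 + (-6 + 2*(⅕))) - (-246 + 5928) = (164 + (-6 + ⅖)) - 1*5682 = (164 - 28/5) - 5682 = 792/5 - 5682 = -27618/5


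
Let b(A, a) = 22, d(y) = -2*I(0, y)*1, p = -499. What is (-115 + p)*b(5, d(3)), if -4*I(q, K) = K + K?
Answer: -13508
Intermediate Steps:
I(q, K) = -K/2 (I(q, K) = -(K + K)/4 = -K/2)
d(y) = y (d(y) = -(-1)*y*1 = y*1 = y)
(-115 + p)*b(5, d(3)) = (-115 - 499)*22 = -614*22 = -13508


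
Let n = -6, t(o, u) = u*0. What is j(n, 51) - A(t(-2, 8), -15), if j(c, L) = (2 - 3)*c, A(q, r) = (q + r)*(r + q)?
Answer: -219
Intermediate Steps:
t(o, u) = 0
A(q, r) = (q + r)² (A(q, r) = (q + r)*(q + r) = (q + r)²)
j(c, L) = -c
j(n, 51) - A(t(-2, 8), -15) = -1*(-6) - (0 - 15)² = 6 - 1*(-15)² = 6 - 1*225 = 6 - 225 = -219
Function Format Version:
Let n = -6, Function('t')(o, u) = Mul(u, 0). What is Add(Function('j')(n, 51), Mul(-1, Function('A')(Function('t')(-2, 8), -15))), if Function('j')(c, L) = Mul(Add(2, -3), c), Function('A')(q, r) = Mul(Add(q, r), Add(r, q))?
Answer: -219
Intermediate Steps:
Function('t')(o, u) = 0
Function('A')(q, r) = Pow(Add(q, r), 2) (Function('A')(q, r) = Mul(Add(q, r), Add(q, r)) = Pow(Add(q, r), 2))
Function('j')(c, L) = Mul(-1, c)
Add(Function('j')(n, 51), Mul(-1, Function('A')(Function('t')(-2, 8), -15))) = Add(Mul(-1, -6), Mul(-1, Pow(Add(0, -15), 2))) = Add(6, Mul(-1, Pow(-15, 2))) = Add(6, Mul(-1, 225)) = Add(6, -225) = -219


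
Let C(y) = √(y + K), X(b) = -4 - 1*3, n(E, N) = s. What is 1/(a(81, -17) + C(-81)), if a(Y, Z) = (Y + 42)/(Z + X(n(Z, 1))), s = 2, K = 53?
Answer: -328/3473 - 128*I*√7/3473 ≈ -0.094443 - 0.097511*I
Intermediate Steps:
n(E, N) = 2
X(b) = -7 (X(b) = -4 - 3 = -7)
a(Y, Z) = (42 + Y)/(-7 + Z) (a(Y, Z) = (Y + 42)/(Z - 7) = (42 + Y)/(-7 + Z))
C(y) = √(53 + y) (C(y) = √(y + 53) = √(53 + y))
1/(a(81, -17) + C(-81)) = 1/((42 + 81)/(-7 - 17) + √(53 - 81)) = 1/(123/(-24) + √(-28)) = 1/(-1/24*123 + 2*I*√7) = 1/(-41/8 + 2*I*√7)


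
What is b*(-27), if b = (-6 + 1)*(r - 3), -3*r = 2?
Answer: -495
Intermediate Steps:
r = -2/3 (r = -1/3*2 = -2/3 ≈ -0.66667)
b = 55/3 (b = (-6 + 1)*(-2/3 - 3) = -5*(-11/3) = 55/3 ≈ 18.333)
b*(-27) = (55/3)*(-27) = -495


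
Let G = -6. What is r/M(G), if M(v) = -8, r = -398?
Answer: 199/4 ≈ 49.750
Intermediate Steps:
r/M(G) = -398/(-8) = -398*(-⅛) = 199/4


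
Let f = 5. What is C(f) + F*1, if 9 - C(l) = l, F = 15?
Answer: 19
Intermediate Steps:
C(l) = 9 - l
C(f) + F*1 = (9 - 1*5) + 15*1 = (9 - 5) + 15 = 4 + 15 = 19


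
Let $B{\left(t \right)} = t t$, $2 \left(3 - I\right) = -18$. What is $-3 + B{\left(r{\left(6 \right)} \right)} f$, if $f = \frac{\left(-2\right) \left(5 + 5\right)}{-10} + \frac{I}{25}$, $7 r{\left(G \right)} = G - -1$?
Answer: $- \frac{13}{25} \approx -0.52$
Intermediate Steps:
$I = 12$ ($I = 3 - -9 = 3 + 9 = 12$)
$r{\left(G \right)} = \frac{1}{7} + \frac{G}{7}$ ($r{\left(G \right)} = \frac{G - -1}{7} = \frac{G + 1}{7} = \frac{1 + G}{7} = \frac{1}{7} + \frac{G}{7}$)
$B{\left(t \right)} = t^{2}$
$f = \frac{62}{25}$ ($f = \frac{\left(-2\right) \left(5 + 5\right)}{-10} + \frac{12}{25} = \left(-2\right) 10 \left(- \frac{1}{10}\right) + 12 \cdot \frac{1}{25} = \left(-20\right) \left(- \frac{1}{10}\right) + \frac{12}{25} = 2 + \frac{12}{25} = \frac{62}{25} \approx 2.48$)
$-3 + B{\left(r{\left(6 \right)} \right)} f = -3 + \left(\frac{1}{7} + \frac{1}{7} \cdot 6\right)^{2} \cdot \frac{62}{25} = -3 + \left(\frac{1}{7} + \frac{6}{7}\right)^{2} \cdot \frac{62}{25} = -3 + 1^{2} \cdot \frac{62}{25} = -3 + 1 \cdot \frac{62}{25} = -3 + \frac{62}{25} = - \frac{13}{25}$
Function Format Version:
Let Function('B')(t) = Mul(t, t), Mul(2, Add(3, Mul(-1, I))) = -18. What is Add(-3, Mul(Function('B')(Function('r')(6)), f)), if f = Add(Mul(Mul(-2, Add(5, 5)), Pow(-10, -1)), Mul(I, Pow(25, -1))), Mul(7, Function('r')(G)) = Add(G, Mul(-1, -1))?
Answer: Rational(-13, 25) ≈ -0.52000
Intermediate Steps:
I = 12 (I = Add(3, Mul(Rational(-1, 2), -18)) = Add(3, 9) = 12)
Function('r')(G) = Add(Rational(1, 7), Mul(Rational(1, 7), G)) (Function('r')(G) = Mul(Rational(1, 7), Add(G, Mul(-1, -1))) = Mul(Rational(1, 7), Add(G, 1)) = Mul(Rational(1, 7), Add(1, G)) = Add(Rational(1, 7), Mul(Rational(1, 7), G)))
Function('B')(t) = Pow(t, 2)
f = Rational(62, 25) (f = Add(Mul(Mul(-2, Add(5, 5)), Pow(-10, -1)), Mul(12, Pow(25, -1))) = Add(Mul(Mul(-2, 10), Rational(-1, 10)), Mul(12, Rational(1, 25))) = Add(Mul(-20, Rational(-1, 10)), Rational(12, 25)) = Add(2, Rational(12, 25)) = Rational(62, 25) ≈ 2.4800)
Add(-3, Mul(Function('B')(Function('r')(6)), f)) = Add(-3, Mul(Pow(Add(Rational(1, 7), Mul(Rational(1, 7), 6)), 2), Rational(62, 25))) = Add(-3, Mul(Pow(Add(Rational(1, 7), Rational(6, 7)), 2), Rational(62, 25))) = Add(-3, Mul(Pow(1, 2), Rational(62, 25))) = Add(-3, Mul(1, Rational(62, 25))) = Add(-3, Rational(62, 25)) = Rational(-13, 25)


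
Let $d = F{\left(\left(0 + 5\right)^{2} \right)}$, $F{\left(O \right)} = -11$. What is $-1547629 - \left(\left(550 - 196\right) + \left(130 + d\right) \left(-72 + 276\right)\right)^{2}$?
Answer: $-608184529$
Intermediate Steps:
$d = -11$
$-1547629 - \left(\left(550 - 196\right) + \left(130 + d\right) \left(-72 + 276\right)\right)^{2} = -1547629 - \left(\left(550 - 196\right) + \left(130 - 11\right) \left(-72 + 276\right)\right)^{2} = -1547629 - \left(\left(550 - 196\right) + 119 \cdot 204\right)^{2} = -1547629 - \left(354 + 24276\right)^{2} = -1547629 - 24630^{2} = -1547629 - 606636900 = -608184529$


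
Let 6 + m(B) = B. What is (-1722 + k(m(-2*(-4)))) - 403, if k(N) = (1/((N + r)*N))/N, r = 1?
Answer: -25499/12 ≈ -2124.9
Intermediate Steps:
m(B) = -6 + B
k(N) = 1/(N**2*(1 + N)) (k(N) = (1/((N + 1)*N))/N = (1/((1 + N)*N))/N = (1/(N*(1 + N)))/N = 1/(N**2*(1 + N)))
(-1722 + k(m(-2*(-4)))) - 403 = (-1722 + 1/((-6 - 2*(-4))**2*(1 + (-6 - 2*(-4))))) - 403 = (-1722 + 1/((-6 + 8)**2*(1 + (-6 + 8)))) - 403 = (-1722 + 1/(2**2*(1 + 2))) - 403 = (-1722 + (1/4)/3) - 403 = (-1722 + (1/4)*(1/3)) - 403 = (-1722 + 1/12) - 403 = -20663/12 - 403 = -25499/12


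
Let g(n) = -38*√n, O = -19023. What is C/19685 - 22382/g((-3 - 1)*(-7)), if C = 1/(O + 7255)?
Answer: -1/231653080 + 589*√7/14 ≈ 111.31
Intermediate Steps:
C = -1/11768 (C = 1/(-19023 + 7255) = 1/(-11768) = -1/11768 ≈ -8.4976e-5)
C/19685 - 22382/g((-3 - 1)*(-7)) = -1/11768/19685 - 22382*(-√7/532) = -1/11768*1/19685 - 22382*(-√7/532) = -1/231653080 - 22382*(-√7/532) = -1/231653080 - (-589)*√7/14 = -1/231653080 + 589*√7/14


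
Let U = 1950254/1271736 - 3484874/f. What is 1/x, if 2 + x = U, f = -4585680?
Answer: 40498432920/11885637521 ≈ 3.4073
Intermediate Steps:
U = 92882503361/40498432920 (U = 1950254/1271736 - 3484874/(-4585680) = 1950254*(1/1271736) - 3484874*(-1/4585680) = 975127/635868 + 1742437/2292840 = 92882503361/40498432920 ≈ 2.2935)
x = 11885637521/40498432920 (x = -2 + 92882503361/40498432920 = 11885637521/40498432920 ≈ 0.29348)
1/x = 1/(11885637521/40498432920) = 40498432920/11885637521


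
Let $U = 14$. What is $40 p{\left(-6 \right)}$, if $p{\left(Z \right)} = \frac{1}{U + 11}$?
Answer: $\frac{8}{5} \approx 1.6$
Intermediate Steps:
$p{\left(Z \right)} = \frac{1}{25}$ ($p{\left(Z \right)} = \frac{1}{14 + 11} = \frac{1}{25}$)
$40 p{\left(-6 \right)} = 40 \cdot \frac{1}{25} = \frac{8}{5}$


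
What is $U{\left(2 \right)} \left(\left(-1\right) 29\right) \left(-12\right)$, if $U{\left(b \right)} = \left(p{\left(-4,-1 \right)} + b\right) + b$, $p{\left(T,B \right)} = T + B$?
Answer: $-348$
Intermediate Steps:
$p{\left(T,B \right)} = B + T$
$U{\left(b \right)} = -5 + 2 b$ ($U{\left(b \right)} = \left(\left(-1 - 4\right) + b\right) + b = \left(-5 + b\right) + b = -5 + 2 b$)
$U{\left(2 \right)} \left(\left(-1\right) 29\right) \left(-12\right) = \left(-5 + 2 \cdot 2\right) \left(\left(-1\right) 29\right) \left(-12\right) = \left(-5 + 4\right) \left(-29\right) \left(-12\right) = \left(-1\right) \left(-29\right) \left(-12\right) = 29 \left(-12\right) = -348$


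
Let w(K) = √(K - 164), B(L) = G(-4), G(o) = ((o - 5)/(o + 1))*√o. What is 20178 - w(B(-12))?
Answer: 20178 - √(-164 + 6*I) ≈ 20178.0 - 12.808*I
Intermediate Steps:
G(o) = √o*(-5 + o)/(1 + o) (G(o) = ((-5 + o)/(1 + o))*√o = √o*(-5 + o)/(1 + o))
B(L) = 6*I (B(L) = √(-4)*(-5 - 4)/(1 - 4) = (2*I)*(-9)/(-3) = (2*I)*(-⅓)*(-9) = 6*I)
w(K) = √(-164 + K)
20178 - w(B(-12)) = 20178 - √(-164 + 6*I)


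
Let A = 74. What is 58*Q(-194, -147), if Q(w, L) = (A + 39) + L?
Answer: -1972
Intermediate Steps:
Q(w, L) = 113 + L (Q(w, L) = (74 + 39) + L = 113 + L)
58*Q(-194, -147) = 58*(113 - 147) = 58*(-34) = -1972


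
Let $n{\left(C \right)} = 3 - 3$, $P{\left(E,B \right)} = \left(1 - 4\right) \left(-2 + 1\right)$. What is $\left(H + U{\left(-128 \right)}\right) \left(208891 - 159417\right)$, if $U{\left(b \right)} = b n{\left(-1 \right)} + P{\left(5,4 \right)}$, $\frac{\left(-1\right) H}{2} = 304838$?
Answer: $-30162962002$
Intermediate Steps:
$H = -609676$ ($H = \left(-2\right) 304838 = -609676$)
$P{\left(E,B \right)} = 3$ ($P{\left(E,B \right)} = \left(-3\right) \left(-1\right) = 3$)
$n{\left(C \right)} = 0$ ($n{\left(C \right)} = 3 - 3 = 0$)
$U{\left(b \right)} = 3$ ($U{\left(b \right)} = b 0 + 3 = 0 + 3 = 3$)
$\left(H + U{\left(-128 \right)}\right) \left(208891 - 159417\right) = \left(-609676 + 3\right) \left(208891 - 159417\right) = \left(-609673\right) 49474 = -30162962002$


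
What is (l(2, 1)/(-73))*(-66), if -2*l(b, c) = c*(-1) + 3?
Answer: -66/73 ≈ -0.90411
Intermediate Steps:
l(b, c) = -3/2 + c/2 (l(b, c) = -(c*(-1) + 3)/2 = -(-c + 3)/2 = -(3 - c)/2 = -3/2 + c/2)
(l(2, 1)/(-73))*(-66) = ((-3/2 + (½)*1)/(-73))*(-66) = -(-3/2 + ½)/73*(-66) = -1/73*(-1)*(-66) = (1/73)*(-66) = -66/73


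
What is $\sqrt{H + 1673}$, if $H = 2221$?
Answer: $\sqrt{3894} \approx 62.402$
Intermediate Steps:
$\sqrt{H + 1673} = \sqrt{2221 + 1673} = \sqrt{3894}$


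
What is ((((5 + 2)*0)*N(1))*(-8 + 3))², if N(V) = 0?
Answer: 0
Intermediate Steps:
((((5 + 2)*0)*N(1))*(-8 + 3))² = ((((5 + 2)*0)*0)*(-8 + 3))² = (((7*0)*0)*(-5))² = ((0*0)*(-5))² = (0*(-5))² = 0² = 0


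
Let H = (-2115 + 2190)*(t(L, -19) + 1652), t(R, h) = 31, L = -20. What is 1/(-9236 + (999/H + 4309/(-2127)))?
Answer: -9943725/91860309976 ≈ -0.00010825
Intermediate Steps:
H = 126225 (H = (-2115 + 2190)*(31 + 1652) = 75*1683 = 126225)
1/(-9236 + (999/H + 4309/(-2127))) = 1/(-9236 + (999/126225 + 4309/(-2127))) = 1/(-9236 + (999*(1/126225) + 4309*(-1/2127))) = 1/(-9236 + (37/4675 - 4309/2127)) = 1/(-9236 - 20065876/9943725) = 1/(-91860309976/9943725) = -9943725/91860309976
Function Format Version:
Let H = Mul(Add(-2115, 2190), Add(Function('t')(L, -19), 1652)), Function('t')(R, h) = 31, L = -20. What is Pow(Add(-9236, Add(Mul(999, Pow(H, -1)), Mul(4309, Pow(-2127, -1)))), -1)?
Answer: Rational(-9943725, 91860309976) ≈ -0.00010825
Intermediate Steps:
H = 126225 (H = Mul(Add(-2115, 2190), Add(31, 1652)) = Mul(75, 1683) = 126225)
Pow(Add(-9236, Add(Mul(999, Pow(H, -1)), Mul(4309, Pow(-2127, -1)))), -1) = Pow(Add(-9236, Add(Mul(999, Pow(126225, -1)), Mul(4309, Pow(-2127, -1)))), -1) = Pow(Add(-9236, Add(Mul(999, Rational(1, 126225)), Mul(4309, Rational(-1, 2127)))), -1) = Pow(Add(-9236, Add(Rational(37, 4675), Rational(-4309, 2127))), -1) = Pow(Add(-9236, Rational(-20065876, 9943725)), -1) = Pow(Rational(-91860309976, 9943725), -1) = Rational(-9943725, 91860309976)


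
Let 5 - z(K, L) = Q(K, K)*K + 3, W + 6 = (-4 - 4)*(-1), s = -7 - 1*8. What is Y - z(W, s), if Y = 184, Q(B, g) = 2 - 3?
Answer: 180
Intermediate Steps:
s = -15 (s = -7 - 8 = -15)
Q(B, g) = -1
W = 2 (W = -6 + (-4 - 4)*(-1) = -6 - 8*(-1) = -6 + 8 = 2)
z(K, L) = 2 + K (z(K, L) = 5 - (-K + 3) = 5 - (3 - K) = 5 + (-3 + K) = 2 + K)
Y - z(W, s) = 184 - (2 + 2) = 184 - 1*4 = 184 - 4 = 180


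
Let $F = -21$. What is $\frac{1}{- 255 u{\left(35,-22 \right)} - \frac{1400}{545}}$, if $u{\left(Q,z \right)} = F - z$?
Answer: $- \frac{109}{28075} \approx -0.0038825$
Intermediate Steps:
$u{\left(Q,z \right)} = -21 - z$
$\frac{1}{- 255 u{\left(35,-22 \right)} - \frac{1400}{545}} = \frac{1}{- 255 \left(-21 - -22\right) - \frac{1400}{545}} = \frac{1}{- 255 \left(-21 + 22\right) - \frac{280}{109}} = \frac{1}{\left(-255\right) 1 - \frac{280}{109}} = \frac{1}{-255 - \frac{280}{109}} = \frac{1}{- \frac{28075}{109}} = - \frac{109}{28075}$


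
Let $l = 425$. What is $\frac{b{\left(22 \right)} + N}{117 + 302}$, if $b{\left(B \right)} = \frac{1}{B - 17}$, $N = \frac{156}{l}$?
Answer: $\frac{241}{178075} \approx 0.0013534$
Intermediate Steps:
$N = \frac{156}{425} \approx 0.36706$
$b{\left(B \right)} = \frac{1}{-17 + B}$
$\frac{b{\left(22 \right)} + N}{117 + 302} = \frac{\frac{1}{-17 + 22} + \frac{156}{425}}{117 + 302} = \frac{\frac{1}{5} + \frac{156}{425}}{419} = \left(\frac{1}{5} + \frac{156}{425}\right) \frac{1}{419} = \frac{241}{425} \cdot \frac{1}{419} = \frac{241}{178075}$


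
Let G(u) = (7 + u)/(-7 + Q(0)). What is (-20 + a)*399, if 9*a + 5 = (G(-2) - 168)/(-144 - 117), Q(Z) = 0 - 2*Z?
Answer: -6399466/783 ≈ -8173.0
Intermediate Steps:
Q(Z) = -2*Z
G(u) = -1 - u/7 (G(u) = (7 + u)/(-7 - 2*0) = (7 + u)/(-7 + 0) = (7 + u)/(-7) = (7 + u)*(-⅐) = -1 - u/7)
a = -7954/16443 (a = -5/9 + (((-1 - ⅐*(-2)) - 168)/(-144 - 117))/9 = -5/9 + (((-1 + 2/7) - 168)/(-261))/9 = -5/9 + ((-5/7 - 168)*(-1/261))/9 = -5/9 + (-1181/7*(-1/261))/9 = -5/9 + (⅑)*(1181/1827) = -5/9 + 1181/16443 = -7954/16443 ≈ -0.48373)
(-20 + a)*399 = (-20 - 7954/16443)*399 = -336814/16443*399 = -6399466/783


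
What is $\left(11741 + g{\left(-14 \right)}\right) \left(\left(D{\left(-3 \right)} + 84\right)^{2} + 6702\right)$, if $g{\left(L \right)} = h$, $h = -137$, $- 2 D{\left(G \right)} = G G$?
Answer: $151110189$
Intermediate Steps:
$D{\left(G \right)} = - \frac{G^{2}}{2}$ ($D{\left(G \right)} = - \frac{G G}{2} = - \frac{G^{2}}{2}$)
$g{\left(L \right)} = -137$
$\left(11741 + g{\left(-14 \right)}\right) \left(\left(D{\left(-3 \right)} + 84\right)^{2} + 6702\right) = \left(11741 - 137\right) \left(\left(- \frac{\left(-3\right)^{2}}{2} + 84\right)^{2} + 6702\right) = 11604 \left(\left(\left(- \frac{1}{2}\right) 9 + 84\right)^{2} + 6702\right) = 11604 \left(\left(- \frac{9}{2} + 84\right)^{2} + 6702\right) = 11604 \left(\left(\frac{159}{2}\right)^{2} + 6702\right) = 11604 \left(\frac{25281}{4} + 6702\right) = 11604 \cdot \frac{52089}{4} = 151110189$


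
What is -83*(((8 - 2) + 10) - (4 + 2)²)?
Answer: 1660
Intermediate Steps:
-83*(((8 - 2) + 10) - (4 + 2)²) = -83*((6 + 10) - 1*6²) = -83*(16 - 1*36) = -83*(16 - 36) = -83*(-20) = 1660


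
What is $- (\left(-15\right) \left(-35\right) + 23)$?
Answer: $-548$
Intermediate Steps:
$- (\left(-15\right) \left(-35\right) + 23) = - (525 + 23) = \left(-1\right) 548 = -548$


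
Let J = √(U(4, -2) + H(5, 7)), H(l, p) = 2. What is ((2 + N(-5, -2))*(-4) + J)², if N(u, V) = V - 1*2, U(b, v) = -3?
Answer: (8 + I)² ≈ 63.0 + 16.0*I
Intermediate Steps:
N(u, V) = -2 + V (N(u, V) = V - 2 = -2 + V)
J = I (J = √(-3 + 2) = √(-1) = I ≈ 1.0*I)
((2 + N(-5, -2))*(-4) + J)² = ((2 + (-2 - 2))*(-4) + I)² = ((2 - 4)*(-4) + I)² = (-2*(-4) + I)² = (8 + I)²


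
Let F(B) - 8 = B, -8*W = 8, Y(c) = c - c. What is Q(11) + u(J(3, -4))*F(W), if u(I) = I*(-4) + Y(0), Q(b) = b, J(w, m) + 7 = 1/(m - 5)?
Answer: 1891/9 ≈ 210.11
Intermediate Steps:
Y(c) = 0
J(w, m) = -7 + 1/(-5 + m) (J(w, m) = -7 + 1/(m - 5) = -7 + 1/(-5 + m))
W = -1 (W = -⅛*8 = -1)
F(B) = 8 + B
u(I) = -4*I (u(I) = I*(-4) + 0 = -4*I + 0 = -4*I)
Q(11) + u(J(3, -4))*F(W) = 11 + (-4*(36 - 7*(-4))/(-5 - 4))*(8 - 1) = 11 - 4*(36 + 28)/(-9)*7 = 11 - (-4)*64/9*7 = 11 - 4*(-64/9)*7 = 11 + (256/9)*7 = 11 + 1792/9 = 1891/9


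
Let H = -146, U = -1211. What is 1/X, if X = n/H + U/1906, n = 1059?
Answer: -69569/548815 ≈ -0.12676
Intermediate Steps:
X = -548815/69569 (X = 1059/(-146) - 1211/1906 = 1059*(-1/146) - 1211*1/1906 = -1059/146 - 1211/1906 = -548815/69569 ≈ -7.8888)
1/X = 1/(-548815/69569) = -69569/548815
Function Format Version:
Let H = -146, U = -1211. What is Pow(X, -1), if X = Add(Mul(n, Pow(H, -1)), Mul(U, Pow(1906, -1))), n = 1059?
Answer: Rational(-69569, 548815) ≈ -0.12676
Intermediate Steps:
X = Rational(-548815, 69569) (X = Add(Mul(1059, Pow(-146, -1)), Mul(-1211, Pow(1906, -1))) = Add(Mul(1059, Rational(-1, 146)), Mul(-1211, Rational(1, 1906))) = Add(Rational(-1059, 146), Rational(-1211, 1906)) = Rational(-548815, 69569) ≈ -7.8888)
Pow(X, -1) = Pow(Rational(-548815, 69569), -1) = Rational(-69569, 548815)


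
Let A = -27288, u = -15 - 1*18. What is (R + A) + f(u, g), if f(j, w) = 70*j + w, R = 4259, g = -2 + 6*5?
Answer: -25311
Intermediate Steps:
g = 28 (g = -2 + 30 = 28)
u = -33 (u = -15 - 18 = -33)
f(j, w) = w + 70*j
(R + A) + f(u, g) = (4259 - 27288) + (28 + 70*(-33)) = -23029 + (28 - 2310) = -23029 - 2282 = -25311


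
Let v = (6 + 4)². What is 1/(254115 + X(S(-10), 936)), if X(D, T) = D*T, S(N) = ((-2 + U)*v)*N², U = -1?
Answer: -1/27825885 ≈ -3.5938e-8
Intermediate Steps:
v = 100 (v = 10² = 100)
S(N) = -300*N² (S(N) = ((-2 - 1)*100)*N² = (-3*100)*N² = -300*N²)
1/(254115 + X(S(-10), 936)) = 1/(254115 - 300*(-10)²*936) = 1/(254115 - 300*100*936) = 1/(254115 - 30000*936) = 1/(254115 - 28080000) = 1/(-27825885) = -1/27825885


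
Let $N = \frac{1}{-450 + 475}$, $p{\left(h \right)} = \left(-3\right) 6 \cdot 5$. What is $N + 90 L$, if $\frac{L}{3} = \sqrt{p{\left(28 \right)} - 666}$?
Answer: $\frac{1}{25} + 1620 i \sqrt{21} \approx 0.04 + 7423.8 i$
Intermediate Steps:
$p{\left(h \right)} = -90$ ($p{\left(h \right)} = \left(-18\right) 5 = -90$)
$N = \frac{1}{25} \approx 0.04$
$L = 18 i \sqrt{21}$ ($L = 3 \sqrt{-90 - 666} = 3 \sqrt{-756} = 3 \cdot 6 i \sqrt{21} = 18 i \sqrt{21} \approx 82.486 i$)
$N + 90 L = \frac{1}{25} + 90 \cdot 18 i \sqrt{21} = \frac{1}{25} + 1620 i \sqrt{21}$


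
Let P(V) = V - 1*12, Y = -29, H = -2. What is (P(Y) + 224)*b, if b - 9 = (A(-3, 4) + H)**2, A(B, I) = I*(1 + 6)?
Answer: 125355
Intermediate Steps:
A(B, I) = 7*I (A(B, I) = I*7 = 7*I)
P(V) = -12 + V (P(V) = V - 12 = -12 + V)
b = 685 (b = 9 + (7*4 - 2)**2 = 9 + (28 - 2)**2 = 9 + 26**2 = 9 + 676 = 685)
(P(Y) + 224)*b = ((-12 - 29) + 224)*685 = (-41 + 224)*685 = 183*685 = 125355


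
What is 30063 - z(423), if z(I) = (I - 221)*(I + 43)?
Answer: -64069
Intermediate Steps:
z(I) = (-221 + I)*(43 + I)
30063 - z(423) = 30063 - (-9503 + 423² - 178*423) = 30063 - (-9503 + 178929 - 75294) = 30063 - 1*94132 = 30063 - 94132 = -64069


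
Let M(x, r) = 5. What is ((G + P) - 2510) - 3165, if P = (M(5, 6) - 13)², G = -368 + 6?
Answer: -5973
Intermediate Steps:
G = -362
P = 64 (P = (5 - 13)² = (-8)² = 64)
((G + P) - 2510) - 3165 = ((-362 + 64) - 2510) - 3165 = (-298 - 2510) - 3165 = -2808 - 3165 = -5973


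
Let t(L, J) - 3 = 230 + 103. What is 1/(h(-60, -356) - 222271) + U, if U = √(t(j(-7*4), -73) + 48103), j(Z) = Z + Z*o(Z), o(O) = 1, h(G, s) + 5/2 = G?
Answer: -2/444667 + √48439 ≈ 220.09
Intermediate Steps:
h(G, s) = -5/2 + G
j(Z) = 2*Z (j(Z) = Z + Z*1 = Z + Z = 2*Z)
t(L, J) = 336 (t(L, J) = 3 + (230 + 103) = 3 + 333 = 336)
U = √48439 (U = √(336 + 48103) = √48439 ≈ 220.09)
1/(h(-60, -356) - 222271) + U = 1/((-5/2 - 60) - 222271) + √48439 = 1/(-125/2 - 222271) + √48439 = 1/(-444667/2) + √48439 = -2/444667 + √48439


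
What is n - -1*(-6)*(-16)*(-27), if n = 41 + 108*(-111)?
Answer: -14539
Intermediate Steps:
n = -11947 (n = 41 - 11988 = -11947)
n - -1*(-6)*(-16)*(-27) = -11947 - -1*(-6)*(-16)*(-27) = -11947 - 6*(-16)*(-27) = -11947 - (-96)*(-27) = -11947 - 1*2592 = -11947 - 2592 = -14539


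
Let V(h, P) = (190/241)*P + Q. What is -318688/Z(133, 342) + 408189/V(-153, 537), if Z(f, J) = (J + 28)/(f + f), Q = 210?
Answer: -430101614933/1882560 ≈ -2.2847e+5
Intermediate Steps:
Z(f, J) = (28 + J)/(2*f) (Z(f, J) = (28 + J)/((2*f)) = (28 + J)*(1/(2*f)) = (28 + J)/(2*f))
V(h, P) = 210 + 190*P/241 (V(h, P) = (190/241)*P + 210 = (190*(1/241))*P + 210 = 190*P/241 + 210 = 210 + 190*P/241)
-318688/Z(133, 342) + 408189/V(-153, 537) = -318688*266/(28 + 342) + 408189/(210 + (190/241)*537) = -318688/((½)*(1/133)*370) + 408189/(210 + 102030/241) = -318688/185/133 + 408189/(152640/241) = -318688*133/185 + 408189*(241/152640) = -42385504/185 + 32791183/50880 = -430101614933/1882560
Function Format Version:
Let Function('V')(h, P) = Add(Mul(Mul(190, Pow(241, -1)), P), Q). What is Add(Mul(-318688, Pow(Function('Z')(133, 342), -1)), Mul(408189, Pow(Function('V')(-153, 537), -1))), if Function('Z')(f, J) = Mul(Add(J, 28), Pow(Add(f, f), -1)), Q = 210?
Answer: Rational(-430101614933, 1882560) ≈ -2.2847e+5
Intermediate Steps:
Function('Z')(f, J) = Mul(Rational(1, 2), Pow(f, -1), Add(28, J)) (Function('Z')(f, J) = Mul(Add(28, J), Pow(Mul(2, f), -1)) = Mul(Add(28, J), Mul(Rational(1, 2), Pow(f, -1))) = Mul(Rational(1, 2), Pow(f, -1), Add(28, J)))
Function('V')(h, P) = Add(210, Mul(Rational(190, 241), P)) (Function('V')(h, P) = Add(Mul(Mul(190, Pow(241, -1)), P), 210) = Add(Mul(Mul(190, Rational(1, 241)), P), 210) = Add(Mul(Rational(190, 241), P), 210) = Add(210, Mul(Rational(190, 241), P)))
Add(Mul(-318688, Pow(Function('Z')(133, 342), -1)), Mul(408189, Pow(Function('V')(-153, 537), -1))) = Add(Mul(-318688, Pow(Mul(Rational(1, 2), Pow(133, -1), Add(28, 342)), -1)), Mul(408189, Pow(Add(210, Mul(Rational(190, 241), 537)), -1))) = Add(Mul(-318688, Pow(Mul(Rational(1, 2), Rational(1, 133), 370), -1)), Mul(408189, Pow(Add(210, Rational(102030, 241)), -1))) = Add(Mul(-318688, Pow(Rational(185, 133), -1)), Mul(408189, Pow(Rational(152640, 241), -1))) = Add(Mul(-318688, Rational(133, 185)), Mul(408189, Rational(241, 152640))) = Add(Rational(-42385504, 185), Rational(32791183, 50880)) = Rational(-430101614933, 1882560)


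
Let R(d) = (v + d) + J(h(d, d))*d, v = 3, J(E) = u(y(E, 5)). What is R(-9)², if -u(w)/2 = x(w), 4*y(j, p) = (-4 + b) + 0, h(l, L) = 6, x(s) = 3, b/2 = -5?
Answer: 2304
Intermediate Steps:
b = -10 (b = 2*(-5) = -10)
y(j, p) = -7/2 (y(j, p) = ((-4 - 10) + 0)/4 = (-14 + 0)/4 = (¼)*(-14) = -7/2)
u(w) = -6 (u(w) = -2*3 = -6)
J(E) = -6
R(d) = 3 - 5*d (R(d) = (3 + d) - 6*d = 3 - 5*d)
R(-9)² = (3 - 5*(-9))² = (3 + 45)² = 48² = 2304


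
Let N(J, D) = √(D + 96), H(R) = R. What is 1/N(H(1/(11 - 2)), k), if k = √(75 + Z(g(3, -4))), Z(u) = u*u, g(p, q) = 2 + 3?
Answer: √106/106 ≈ 0.097129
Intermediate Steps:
g(p, q) = 5
Z(u) = u²
k = 10 (k = √(75 + 5²) = √(75 + 25) = √100 = 10)
N(J, D) = √(96 + D)
1/N(H(1/(11 - 2)), k) = 1/(√(96 + 10)) = 1/(√106) = √106/106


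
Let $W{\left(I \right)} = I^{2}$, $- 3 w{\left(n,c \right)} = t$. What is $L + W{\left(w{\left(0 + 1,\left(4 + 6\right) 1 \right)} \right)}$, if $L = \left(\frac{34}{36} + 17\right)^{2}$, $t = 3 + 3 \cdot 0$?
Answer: $\frac{104653}{324} \approx 323.0$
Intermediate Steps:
$t = 3$ ($t = 3 + 0 = 3$)
$w{\left(n,c \right)} = -1$ ($w{\left(n,c \right)} = \left(- \frac{1}{3}\right) 3 = -1$)
$L = \frac{104329}{324}$ ($L = \left(34 \cdot \frac{1}{36} + 17\right)^{2} = \left(\frac{17}{18} + 17\right)^{2} = \left(\frac{323}{18}\right)^{2} = \frac{104329}{324} \approx 322.0$)
$L + W{\left(w{\left(0 + 1,\left(4 + 6\right) 1 \right)} \right)} = \frac{104329}{324} + \left(-1\right)^{2} = \frac{104329}{324} + 1 = \frac{104653}{324}$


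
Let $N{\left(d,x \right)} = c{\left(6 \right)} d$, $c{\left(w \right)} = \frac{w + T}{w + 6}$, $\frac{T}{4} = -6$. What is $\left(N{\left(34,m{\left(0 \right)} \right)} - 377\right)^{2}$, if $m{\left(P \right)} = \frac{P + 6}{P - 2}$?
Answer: $183184$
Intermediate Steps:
$T = -24$ ($T = 4 \left(-6\right) = -24$)
$c{\left(w \right)} = \frac{-24 + w}{6 + w}$ ($c{\left(w \right)} = \frac{w - 24}{w + 6} = \frac{-24 + w}{6 + w}$)
$m{\left(P \right)} = \frac{6 + P}{-2 + P}$
$N{\left(d,x \right)} = - \frac{3 d}{2}$ ($N{\left(d,x \right)} = \frac{-24 + 6}{6 + 6} d = \frac{1}{12} \left(-18\right) d = - \frac{3 d}{2}$)
$\left(N{\left(34,m{\left(0 \right)} \right)} - 377\right)^{2} = \left(\left(- \frac{3}{2}\right) 34 - 377\right)^{2} = \left(-51 - 377\right)^{2} = \left(-428\right)^{2} = 183184$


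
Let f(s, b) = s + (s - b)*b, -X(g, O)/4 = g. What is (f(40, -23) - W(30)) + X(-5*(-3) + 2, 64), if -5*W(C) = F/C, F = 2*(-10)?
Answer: -22157/15 ≈ -1477.1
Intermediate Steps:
X(g, O) = -4*g
F = -20
W(C) = 4/C (W(C) = -(-4)/C = 4/C)
f(s, b) = s + b*(s - b)
(f(40, -23) - W(30)) + X(-5*(-3) + 2, 64) = ((40 - 1*(-23)² - 23*40) - 4/30) - 4*(-5*(-3) + 2) = ((40 - 1*529 - 920) - 4/30) - 4*(15 + 2) = ((40 - 529 - 920) - 1*2/15) - 4*17 = (-1409 - 2/15) - 68 = -21137/15 - 68 = -22157/15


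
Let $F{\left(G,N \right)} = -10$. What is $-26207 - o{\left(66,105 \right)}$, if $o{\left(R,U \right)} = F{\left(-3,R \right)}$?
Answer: $-26197$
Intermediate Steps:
$o{\left(R,U \right)} = -10$
$-26207 - o{\left(66,105 \right)} = -26207 - -10 = -26207 + 10 = -26197$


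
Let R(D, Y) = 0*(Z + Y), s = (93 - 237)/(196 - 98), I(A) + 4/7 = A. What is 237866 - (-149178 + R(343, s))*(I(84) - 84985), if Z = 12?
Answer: -88656461296/7 ≈ -1.2665e+10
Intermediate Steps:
I(A) = -4/7 + A
s = -72/49 (s = -144/98 = -144*1/98 = -72/49 ≈ -1.4694)
R(D, Y) = 0 (R(D, Y) = 0*(12 + Y) = 0)
237866 - (-149178 + R(343, s))*(I(84) - 84985) = 237866 - (-149178 + 0)*((-4/7 + 84) - 84985) = 237866 - (-149178)*(584/7 - 84985) = 237866 - (-149178)*(-594311)/7 = 237866 - 1*88658126358/7 = 237866 - 88658126358/7 = -88656461296/7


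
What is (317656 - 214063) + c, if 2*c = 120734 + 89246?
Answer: 208583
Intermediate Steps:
c = 104990 (c = (120734 + 89246)/2 = (½)*209980 = 104990)
(317656 - 214063) + c = (317656 - 214063) + 104990 = 103593 + 104990 = 208583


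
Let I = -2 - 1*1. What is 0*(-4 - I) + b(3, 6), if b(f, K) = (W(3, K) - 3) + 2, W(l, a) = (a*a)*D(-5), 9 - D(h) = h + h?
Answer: 683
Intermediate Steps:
D(h) = 9 - 2*h (D(h) = 9 - (h + h) = 9 - 2*h)
W(l, a) = 19*a² (W(l, a) = (a*a)*(9 - 2*(-5)) = a²*(9 + 10) = a²*19 = 19*a²)
I = -3 (I = -2 - 1 = -3)
b(f, K) = -1 + 19*K² (b(f, K) = (19*K² - 3) + 2 = (-3 + 19*K²) + 2 = -1 + 19*K²)
0*(-4 - I) + b(3, 6) = 0*(-4 - 1*(-3)) + (-1 + 19*6²) = 0*(-4 + 3) + (-1 + 19*36) = 0*(-1) + (-1 + 684) = 0 + 683 = 683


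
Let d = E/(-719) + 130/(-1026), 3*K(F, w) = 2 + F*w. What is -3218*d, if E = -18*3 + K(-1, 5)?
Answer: 59597360/368847 ≈ 161.58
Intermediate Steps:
K(F, w) = ⅔ + F*w/3 (K(F, w) = (2 + F*w)/3 = ⅔ + F*w/3)
E = -55 (E = -18*3 + (⅔ + (⅓)*(-1)*5) = -54 + (⅔ - 5/3) = -54 - 1 = -55)
d = -18520/368847 (d = -55/(-719) + 130/(-1026) = -55*(-1/719) + 130*(-1/1026) = 55/719 - 65/513 = -18520/368847 ≈ -0.050211)
-3218*d = -3218*(-18520/368847) = 59597360/368847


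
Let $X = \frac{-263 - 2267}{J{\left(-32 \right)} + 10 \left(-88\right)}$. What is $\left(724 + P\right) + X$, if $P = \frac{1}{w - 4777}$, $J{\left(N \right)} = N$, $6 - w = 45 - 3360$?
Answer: $\frac{60316381}{82992} \approx 726.77$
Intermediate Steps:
$w = 3321$ ($w = 6 - \left(45 - 3360\right) = 6 - -3315 = 6 + 3315 = 3321$)
$X = \frac{1265}{456}$ ($X = \frac{-263 - 2267}{-32 + 10 \left(-88\right)} = - \frac{2530}{-32 - 880} = - \frac{2530}{-912} = \left(-2530\right) \left(- \frac{1}{912}\right) = \frac{1265}{456} \approx 2.7741$)
$P = - \frac{1}{1456}$ ($P = \frac{1}{3321 - 4777} = \frac{1}{-1456} = - \frac{1}{1456} \approx -0.00068681$)
$\left(724 + P\right) + X = \left(724 - \frac{1}{1456}\right) + \frac{1265}{456} = \frac{1054143}{1456} + \frac{1265}{456} = \frac{60316381}{82992}$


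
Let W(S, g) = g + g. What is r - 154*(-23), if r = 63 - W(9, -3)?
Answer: 3611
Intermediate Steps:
W(S, g) = 2*g
r = 69 (r = 63 - 2*(-3) = 63 - 1*(-6) = 63 + 6 = 69)
r - 154*(-23) = 69 - 154*(-23) = 69 + 3542 = 3611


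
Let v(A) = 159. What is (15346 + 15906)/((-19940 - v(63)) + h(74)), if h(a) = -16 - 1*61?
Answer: -601/388 ≈ -1.5490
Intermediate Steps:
h(a) = -77 (h(a) = -16 - 61 = -77)
(15346 + 15906)/((-19940 - v(63)) + h(74)) = (15346 + 15906)/((-19940 - 1*159) - 77) = 31252/((-19940 - 159) - 77) = 31252/(-20099 - 77) = 31252/(-20176) = 31252*(-1/20176) = -601/388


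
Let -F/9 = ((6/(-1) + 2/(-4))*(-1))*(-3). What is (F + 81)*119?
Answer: 61047/2 ≈ 30524.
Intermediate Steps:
F = 351/2 (F = -9*(6/(-1) + 2/(-4))*(-1)*(-3) = -9*(6*(-1) + 2*(-1/4))*(-1)*(-3) = -9*(-6 - 1/2)*(-1)*(-3) = -9*(-13/2*(-1))*(-3) = -117*(-3)/2 = -9*(-39/2) = 351/2 ≈ 175.50)
(F + 81)*119 = (351/2 + 81)*119 = (513/2)*119 = 61047/2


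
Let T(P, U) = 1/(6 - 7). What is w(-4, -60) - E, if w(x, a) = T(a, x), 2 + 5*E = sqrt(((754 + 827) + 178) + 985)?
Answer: -3/5 - 14*sqrt(14)/5 ≈ -11.077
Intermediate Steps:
T(P, U) = -1 (T(P, U) = 1/(-1) = -1)
E = -2/5 + 14*sqrt(14)/5 (E = -2/5 + sqrt(((754 + 827) + 178) + 985)/5 = -2/5 + sqrt((1581 + 178) + 985)/5 = -2/5 + sqrt(1759 + 985)/5 = -2/5 + sqrt(2744)/5 = -2/5 + (14*sqrt(14))/5 = -2/5 + 14*sqrt(14)/5 ≈ 10.077)
w(x, a) = -1
w(-4, -60) - E = -1 - (-2/5 + 14*sqrt(14)/5) = -1 + (2/5 - 14*sqrt(14)/5) = -3/5 - 14*sqrt(14)/5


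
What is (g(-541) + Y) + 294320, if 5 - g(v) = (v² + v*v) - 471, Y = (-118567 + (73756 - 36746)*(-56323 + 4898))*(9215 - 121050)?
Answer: 212862021173629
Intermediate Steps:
Y = 212862021464195 (Y = (-118567 + 37010*(-51425))*(-111835) = (-118567 - 1903239250)*(-111835) = -1903357817*(-111835) = 212862021464195)
g(v) = 476 - 2*v² (g(v) = 5 - ((v² + v*v) - 471) = 5 - ((v² + v²) - 471) = 5 - (2*v² - 471) = 5 - (-471 + 2*v²) = 5 + (471 - 2*v²) = 476 - 2*v²)
(g(-541) + Y) + 294320 = ((476 - 2*(-541)²) + 212862021464195) + 294320 = ((476 - 2*292681) + 212862021464195) + 294320 = ((476 - 585362) + 212862021464195) + 294320 = (-584886 + 212862021464195) + 294320 = 212862020879309 + 294320 = 212862021173629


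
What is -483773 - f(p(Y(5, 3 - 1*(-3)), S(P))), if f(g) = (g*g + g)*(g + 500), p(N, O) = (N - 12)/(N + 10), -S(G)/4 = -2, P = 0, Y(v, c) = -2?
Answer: -31003325/64 ≈ -4.8443e+5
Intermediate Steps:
S(G) = 8 (S(G) = -4*(-2) = 8)
p(N, O) = (-12 + N)/(10 + N)
f(g) = (500 + g)*(g + g**2) (f(g) = (g**2 + g)*(500 + g) = (g + g**2)*(500 + g) = (500 + g)*(g + g**2))
-483773 - f(p(Y(5, 3 - 1*(-3)), S(P))) = -483773 - (-12 - 2)/(10 - 2)*(500 + ((-12 - 2)/(10 - 2))**2 + 501*((-12 - 2)/(10 - 2))) = -483773 - -14/8*(500 + (-14/8)**2 + 501*(-14/8)) = -483773 - (1/8)*(-14)*(500 + ((1/8)*(-14))**2 + 501*((1/8)*(-14))) = -483773 - (-7)*(500 + (-7/4)**2 + 501*(-7/4))/4 = -483773 - (-7)*(500 + 49/16 - 3507/4)/4 = -483773 - (-7)*(-5979)/(4*16) = -483773 - 1*41853/64 = -483773 - 41853/64 = -31003325/64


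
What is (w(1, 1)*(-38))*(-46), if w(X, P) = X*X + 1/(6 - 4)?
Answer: 2622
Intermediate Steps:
w(X, P) = ½ + X² (w(X, P) = X² + 1/2 = X² + ½ = ½ + X²)
(w(1, 1)*(-38))*(-46) = ((½ + 1²)*(-38))*(-46) = ((½ + 1)*(-38))*(-46) = ((3/2)*(-38))*(-46) = -57*(-46) = 2622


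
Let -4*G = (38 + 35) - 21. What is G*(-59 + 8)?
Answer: 663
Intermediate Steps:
G = -13 (G = -((38 + 35) - 21)/4 = -(73 - 21)/4 = -¼*52 = -13)
G*(-59 + 8) = -13*(-59 + 8) = -13*(-51) = 663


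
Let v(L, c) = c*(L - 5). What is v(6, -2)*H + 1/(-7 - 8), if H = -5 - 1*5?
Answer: 299/15 ≈ 19.933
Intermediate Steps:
v(L, c) = c*(-5 + L)
H = -10 (H = -5 - 5 = -10)
v(6, -2)*H + 1/(-7 - 8) = -2*(-5 + 6)*(-10) + 1/(-7 - 8) = -2*1*(-10) + 1/(-15) = -2*(-10) - 1/15 = 20 - 1/15 = 299/15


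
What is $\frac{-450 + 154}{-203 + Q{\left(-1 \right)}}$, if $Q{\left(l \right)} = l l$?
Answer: $\frac{148}{101} \approx 1.4653$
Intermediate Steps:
$Q{\left(l \right)} = l^{2}$
$\frac{-450 + 154}{-203 + Q{\left(-1 \right)}} = \frac{-450 + 154}{-203 + \left(-1\right)^{2}} = - \frac{296}{-203 + 1} = - \frac{296}{-202} = \left(-296\right) \left(- \frac{1}{202}\right) = \frac{148}{101}$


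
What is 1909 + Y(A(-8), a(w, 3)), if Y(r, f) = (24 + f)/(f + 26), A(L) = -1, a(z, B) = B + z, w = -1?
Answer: 26739/14 ≈ 1909.9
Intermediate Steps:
Y(r, f) = (24 + f)/(26 + f)
1909 + Y(A(-8), a(w, 3)) = 1909 + (24 + (3 - 1))/(26 + (3 - 1)) = 1909 + (24 + 2)/(26 + 2) = 1909 + 26/28 = 1909 + (1/28)*26 = 1909 + 13/14 = 26739/14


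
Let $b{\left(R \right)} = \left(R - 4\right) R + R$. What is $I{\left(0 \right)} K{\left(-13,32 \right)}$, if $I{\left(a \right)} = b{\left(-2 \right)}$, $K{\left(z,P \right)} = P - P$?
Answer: $0$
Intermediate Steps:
$K{\left(z,P \right)} = 0$
$b{\left(R \right)} = R + R \left(-4 + R\right)$ ($b{\left(R \right)} = \left(-4 + R\right) R + R = R \left(-4 + R\right) + R = R + R \left(-4 + R\right)$)
$I{\left(a \right)} = 10$ ($I{\left(a \right)} = - 2 \left(-3 - 2\right) = \left(-2\right) \left(-5\right) = 10$)
$I{\left(0 \right)} K{\left(-13,32 \right)} = 10 \cdot 0 = 0$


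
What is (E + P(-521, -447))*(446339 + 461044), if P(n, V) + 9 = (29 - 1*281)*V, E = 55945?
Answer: 152966626140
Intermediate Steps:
P(n, V) = -9 - 252*V (P(n, V) = -9 + (29 - 1*281)*V = -9 + (29 - 281)*V = -9 - 252*V)
(E + P(-521, -447))*(446339 + 461044) = (55945 + (-9 - 252*(-447)))*(446339 + 461044) = (55945 + (-9 + 112644))*907383 = (55945 + 112635)*907383 = 168580*907383 = 152966626140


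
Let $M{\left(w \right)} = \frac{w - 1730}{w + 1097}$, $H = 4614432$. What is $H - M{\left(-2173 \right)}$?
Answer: $\frac{4965124929}{1076} \approx 4.6144 \cdot 10^{6}$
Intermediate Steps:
$M{\left(w \right)} = \frac{-1730 + w}{1097 + w}$
$H - M{\left(-2173 \right)} = 4614432 - \frac{-1730 - 2173}{1097 - 2173} = 4614432 - \frac{1}{-1076} \left(-3903\right) = 4614432 - \left(- \frac{1}{1076}\right) \left(-3903\right) = 4614432 - \frac{3903}{1076} = \frac{4965124929}{1076}$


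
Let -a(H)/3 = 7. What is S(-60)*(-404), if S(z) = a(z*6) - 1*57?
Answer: 31512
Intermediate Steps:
a(H) = -21 (a(H) = -3*7 = -21)
S(z) = -78 (S(z) = -21 - 1*57 = -21 - 57 = -78)
S(-60)*(-404) = -78*(-404) = 31512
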